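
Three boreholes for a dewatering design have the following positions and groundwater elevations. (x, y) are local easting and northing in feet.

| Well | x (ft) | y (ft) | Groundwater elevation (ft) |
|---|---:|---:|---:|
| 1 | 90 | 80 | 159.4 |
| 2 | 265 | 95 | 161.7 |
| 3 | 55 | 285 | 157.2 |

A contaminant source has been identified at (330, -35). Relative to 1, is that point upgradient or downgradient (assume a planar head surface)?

upgradient

With h = a·x + b·y + c and 1 as origin, the differences give:
  175·a + 15·b = +2.3
  (-35)·a + 205·b = -2.2
Eliminate b (×205 and ×15, subtract): 36400·a = 504.50 → a = ∂h/∂x = +0.01386
Back-substitute: b = ∂h/∂y = -0.008365.
Head at (330, -35) = 159.4 + (+0.01386)·(240) + (-0.008365)·(-115) = 163.69 ft.
That is higher than the 159.4 ft at 1, so the point is upgradient.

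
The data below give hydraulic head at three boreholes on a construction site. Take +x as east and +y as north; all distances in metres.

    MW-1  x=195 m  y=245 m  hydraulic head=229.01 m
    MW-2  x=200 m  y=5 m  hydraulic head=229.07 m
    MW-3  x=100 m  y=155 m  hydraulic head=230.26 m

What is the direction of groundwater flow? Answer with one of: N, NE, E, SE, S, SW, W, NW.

E

With h = a·x + b·y + c and MW-1 as origin, the differences give:
  5·a + (-240)·b = +0.06
  (-95)·a + (-90)·b = +1.25
Eliminate b (×(-90) and ×(-240), subtract): -23250·a = 294.600 → a = ∂h/∂x = -0.01267
Back-substitute: b = ∂h/∂y = -0.0005140.
Flow = −∇h = (+0.01267 east, +0.0005140 north), which points east.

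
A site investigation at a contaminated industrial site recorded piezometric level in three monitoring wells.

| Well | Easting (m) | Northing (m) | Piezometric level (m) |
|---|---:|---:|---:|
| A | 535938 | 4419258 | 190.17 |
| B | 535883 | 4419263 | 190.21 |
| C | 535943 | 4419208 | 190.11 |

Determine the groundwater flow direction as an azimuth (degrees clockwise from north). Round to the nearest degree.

Three-point gradient (reference A): Δ to B = (-55, 5, +0.04), Δ to C = (5, -50, -0.06).
∂h/∂x = -0.0006239, ∂h/∂y = +0.001138 (det = 2725).
Flow direction (−∇h) has components (+0.0006239 E, -0.001138 N).
Azimuth = atan2(E, N) = atan2(+0.0006239, -0.001138) = 151.3° ≈ 151°.

151°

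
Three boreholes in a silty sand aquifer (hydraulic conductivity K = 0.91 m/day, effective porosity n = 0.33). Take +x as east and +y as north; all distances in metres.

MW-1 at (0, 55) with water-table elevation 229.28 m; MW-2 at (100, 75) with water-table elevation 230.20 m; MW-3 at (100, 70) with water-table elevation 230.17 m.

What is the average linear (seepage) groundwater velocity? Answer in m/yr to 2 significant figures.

10 m/yr

Taking MW-1 as reference: MW-2−MW-1 = (100, 20, +0.92); MW-3−MW-1 = (100, 15, +0.89).
Solve a·Δx + b·Δy = Δh: det = 100·15 − 100·20 = -500.
∂h/∂x = [(+0.92)·15 − (+0.89)·20] / -500 = +0.008000
∂h/∂y = [100·(+0.89) − 100·(+0.92)] / -500 = +0.006000
|∇h| = √(0.008000² + 0.006000²) = 0.01
Seepage velocity v = K·i/n = 0.91 × 0.01 / 0.33 = 0.02758 m/day = 10.07 m/yr.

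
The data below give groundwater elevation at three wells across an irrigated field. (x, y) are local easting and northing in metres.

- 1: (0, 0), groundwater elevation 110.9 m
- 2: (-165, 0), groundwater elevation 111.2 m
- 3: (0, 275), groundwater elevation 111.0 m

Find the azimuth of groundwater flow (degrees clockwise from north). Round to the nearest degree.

∂h/∂x = (111.2 − 110.9) / (-165 − 0) = -0.001818
∂h/∂y = (111.0 − 110.9) / (275 − 0) = +0.0003636
Flow direction (−∇h) has components (+0.001818 E, -0.0003636 N).
Azimuth = atan2(E, N) = atan2(+0.001818, -0.0003636) = 101.3° ≈ 101°.

101°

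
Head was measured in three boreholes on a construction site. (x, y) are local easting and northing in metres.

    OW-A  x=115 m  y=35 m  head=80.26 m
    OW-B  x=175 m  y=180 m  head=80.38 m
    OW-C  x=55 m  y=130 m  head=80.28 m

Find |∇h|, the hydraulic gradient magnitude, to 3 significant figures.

Three-point gradient (reference OW-A): Δ to OW-B = (60, 145, +0.12), Δ to OW-C = (-60, 95, +0.02).
∂h/∂x = +0.0005903, ∂h/∂y = +0.0005833 (det = 14400).
|∇h| = √(0.0005903² + 0.0005833²) = 0.0008299

0.000830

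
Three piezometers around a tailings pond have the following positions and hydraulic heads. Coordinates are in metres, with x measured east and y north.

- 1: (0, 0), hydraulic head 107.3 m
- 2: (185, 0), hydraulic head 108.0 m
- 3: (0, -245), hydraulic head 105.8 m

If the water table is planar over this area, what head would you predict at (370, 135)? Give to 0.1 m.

∂h/∂x = (108.0 − 107.3) / (185 − 0) = +0.003784
∂h/∂y = (105.8 − 107.3) / (-245 − 0) = +0.006122
h(370, 135) = 107.3 + (+0.003784)·(370) + (+0.006122)·(135) = 107.3 +1.400 +0.827 = 109.527 m.

109.5 m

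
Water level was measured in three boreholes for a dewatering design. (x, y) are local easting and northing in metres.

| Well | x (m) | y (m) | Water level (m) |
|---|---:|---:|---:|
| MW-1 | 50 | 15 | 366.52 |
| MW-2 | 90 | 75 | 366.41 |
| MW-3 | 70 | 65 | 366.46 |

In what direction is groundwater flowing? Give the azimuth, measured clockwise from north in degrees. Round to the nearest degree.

084°

Taking MW-1 as reference: MW-2−MW-1 = (40, 60, -0.11); MW-3−MW-1 = (20, 50, -0.06).
Solve a·Δx + b·Δy = Δh: det = 40·50 − 20·60 = 800.
∂h/∂x = [(-0.11)·50 − (-0.06)·60] / 800 = -0.002375
∂h/∂y = [40·(-0.06) − 20·(-0.11)] / 800 = -0.0002500
Flow direction (−∇h) has components (+0.002375 E, +0.0002500 N).
Azimuth = atan2(E, N) = atan2(+0.002375, +0.0002500) = 84.0° ≈ 084°.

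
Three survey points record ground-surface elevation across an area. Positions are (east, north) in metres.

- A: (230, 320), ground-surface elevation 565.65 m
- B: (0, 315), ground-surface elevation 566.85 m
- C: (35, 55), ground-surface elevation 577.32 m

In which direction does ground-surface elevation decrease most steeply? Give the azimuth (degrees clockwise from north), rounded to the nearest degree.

With z = a·x + b·y + c and A as origin, the differences give:
  (-230)·a + (-5)·b = +1.20
  (-195)·a + (-265)·b = +11.67
Eliminate b (×(-265) and ×(-5), subtract): 59975·a = -259.650 → a = ∂z/∂x = -0.004329
Back-substitute: b = ∂z/∂y = -0.04085.
Steepest decrease is along −∇f: components (+0.004329 E, +0.04085 N).
Azimuth = atan2(+0.004329, +0.04085) = 6.0° ≈ 006°.

006°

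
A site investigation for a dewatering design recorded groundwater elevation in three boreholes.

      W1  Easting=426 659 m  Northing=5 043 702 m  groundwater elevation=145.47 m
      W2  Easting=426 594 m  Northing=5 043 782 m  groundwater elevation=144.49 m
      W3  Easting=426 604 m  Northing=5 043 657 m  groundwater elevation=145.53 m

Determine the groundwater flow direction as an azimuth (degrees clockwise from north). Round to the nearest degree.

Taking W1 as reference: W2−W1 = (-65, 80, -0.98); W3−W1 = (-55, -45, +0.06).
Determinant of the coordinate differences = (-65)·(-45) − (-55)·80 = 7325.
∂h/∂x = [(-0.98)·(-45) − (+0.06)·80] / 7325 = +0.005365
∂h/∂y = [(-65)·(+0.06) − (-55)·(-0.98)] / 7325 = -0.007891
Flow direction (−∇h) has components (-0.005365 E, +0.007891 N).
Azimuth = atan2(E, N) = atan2(-0.005365, +0.007891) = 325.8° ≈ 326°.

326°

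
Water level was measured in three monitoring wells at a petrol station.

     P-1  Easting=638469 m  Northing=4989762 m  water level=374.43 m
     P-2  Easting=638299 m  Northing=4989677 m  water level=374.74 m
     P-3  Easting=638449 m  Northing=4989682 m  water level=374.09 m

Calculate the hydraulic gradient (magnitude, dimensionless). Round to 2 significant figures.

Differences from P-1: to P-2 (Δx, Δy, Δh) = (-170, -85, +0.31); to P-3 = (-20, -80, -0.34).
Solve a·Δx + b·Δy = Δh: det = (-170)·(-80) − (-20)·(-85) = 11900.
∂h/∂x = [(+0.31)·(-80) − (-0.34)·(-85)] / 11900 = -0.004513
∂h/∂y = [(-170)·(-0.34) − (-20)·(+0.31)] / 11900 = +0.005378
|∇h| = √(-0.004513² + 0.005378²) = 0.007021

0.0070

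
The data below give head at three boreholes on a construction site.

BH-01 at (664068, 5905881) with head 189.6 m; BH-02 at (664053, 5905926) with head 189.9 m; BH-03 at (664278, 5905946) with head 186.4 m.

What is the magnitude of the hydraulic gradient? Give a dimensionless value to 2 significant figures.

Differences from BH-01: to BH-02 (Δx, Δy, Δh) = (-15, 45, +0.3); to BH-03 = (210, 65, -3.2).
Solve a·Δx + b·Δy = Δh: det = (-15)·65 − 210·45 = -10425.
∂h/∂x = [(+0.3)·65 − (-3.2)·45] / -10425 = -0.01568
∂h/∂y = [(-15)·(-3.2) − 210·(+0.3)] / -10425 = +0.001439
|∇h| = √(-0.01568² + 0.001439²) = 0.01575

0.016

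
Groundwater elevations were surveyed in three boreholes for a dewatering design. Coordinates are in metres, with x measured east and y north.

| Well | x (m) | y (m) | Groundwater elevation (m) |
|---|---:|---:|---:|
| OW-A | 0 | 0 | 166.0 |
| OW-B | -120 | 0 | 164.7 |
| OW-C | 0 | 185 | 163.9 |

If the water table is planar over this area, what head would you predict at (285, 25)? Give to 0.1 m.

168.8 m

∂h/∂x = (164.7 − 166.0) / (-120 − 0) = +0.01083
∂h/∂y = (163.9 − 166.0) / (185 − 0) = -0.01135
h(285, 25) = 166.0 + (+0.01083)·(285) + (-0.01135)·(25) = 166.0 +3.088 -0.284 = 168.804 m.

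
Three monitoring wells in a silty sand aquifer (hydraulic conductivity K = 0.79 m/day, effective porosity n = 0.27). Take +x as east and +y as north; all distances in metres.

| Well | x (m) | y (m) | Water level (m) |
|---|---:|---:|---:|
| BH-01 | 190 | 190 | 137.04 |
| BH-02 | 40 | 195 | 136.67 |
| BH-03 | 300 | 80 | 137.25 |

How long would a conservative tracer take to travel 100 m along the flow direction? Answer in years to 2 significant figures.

37 years

Three-point gradient (reference BH-01): Δ to BH-02 = (-150, 5, -0.37), Δ to BH-03 = (110, -110, +0.21).
∂h/∂x = +0.002486, ∂h/∂y = +0.0005768 (det = 15950).
|∇h| = √(0.002486² + 0.0005768²) = 0.002552
Seepage velocity v = K·i/n = 0.79 × 0.002552 / 0.27 = 0.007467 m/day.
t = 100 / 0.007467 = 1.339e+04 days = 36.7 years.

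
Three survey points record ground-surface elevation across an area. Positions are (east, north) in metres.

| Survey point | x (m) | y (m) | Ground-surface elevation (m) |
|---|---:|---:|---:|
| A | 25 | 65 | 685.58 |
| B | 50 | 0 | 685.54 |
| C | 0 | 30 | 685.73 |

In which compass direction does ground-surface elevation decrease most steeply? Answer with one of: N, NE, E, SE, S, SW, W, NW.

E

Taking A as reference: B−A = (25, -65, -0.04); C−A = (-25, -35, +0.15).
Determinant of the coordinate differences = 25·(-35) − (-25)·(-65) = -2500.
∂z/∂x = [(-0.04)·(-35) − (+0.15)·(-65)] / -2500 = -0.004460
∂z/∂y = [25·(+0.15) − (-25)·(-0.04)] / -2500 = -0.001100
Steepest decrease is along −∇f = (+0.004460 E, +0.001100 N) → east.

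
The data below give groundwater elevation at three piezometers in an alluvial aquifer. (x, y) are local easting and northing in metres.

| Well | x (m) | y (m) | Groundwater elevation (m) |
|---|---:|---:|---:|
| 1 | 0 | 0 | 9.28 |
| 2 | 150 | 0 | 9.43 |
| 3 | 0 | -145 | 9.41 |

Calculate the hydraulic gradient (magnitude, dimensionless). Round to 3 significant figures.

0.00134

∂h/∂x = (9.43 − 9.28) / (150 − 0) = +0.001000
∂h/∂y = (9.41 − 9.28) / (-145 − 0) = -0.0008966
|∇h| = √(0.001000² + -0.0008966²) = 0.001343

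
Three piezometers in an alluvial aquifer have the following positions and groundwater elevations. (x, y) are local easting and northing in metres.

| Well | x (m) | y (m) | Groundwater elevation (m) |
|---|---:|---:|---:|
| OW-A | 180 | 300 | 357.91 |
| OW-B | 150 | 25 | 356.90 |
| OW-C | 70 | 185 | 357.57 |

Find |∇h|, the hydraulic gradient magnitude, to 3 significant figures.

0.00386

Three-point gradient (reference OW-A): Δ to OW-B = (-30, -275, -1.01), Δ to OW-C = (-110, -115, -0.34).
∂h/∂x = -0.0008451, ∂h/∂y = +0.003765 (det = -26800).
|∇h| = √(-0.0008451² + 0.003765²) = 0.003859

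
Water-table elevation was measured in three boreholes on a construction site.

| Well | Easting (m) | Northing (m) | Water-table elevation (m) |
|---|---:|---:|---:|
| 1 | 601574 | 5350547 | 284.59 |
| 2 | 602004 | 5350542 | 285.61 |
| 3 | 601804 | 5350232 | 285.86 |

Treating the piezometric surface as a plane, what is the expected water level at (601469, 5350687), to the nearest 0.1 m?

284.0 m

Differences from 1: to 2 (Δx, Δy, Δh) = (430, -5, +1.02); to 3 = (230, -315, +1.27).
Determinant of the coordinate differences = 430·(-315) − 230·(-5) = -134300.
∂h/∂x = [(+1.02)·(-315) − (+1.27)·(-5)] / -134300 = +0.002345
∂h/∂y = [430·(+1.27) − 230·(+1.02)] / -134300 = -0.002319
h(601469, 5350687) = 284.59 + (+0.002345)·(-105) + (-0.002319)·(140) = 284.59 -0.246 -0.325 = 284.019 m.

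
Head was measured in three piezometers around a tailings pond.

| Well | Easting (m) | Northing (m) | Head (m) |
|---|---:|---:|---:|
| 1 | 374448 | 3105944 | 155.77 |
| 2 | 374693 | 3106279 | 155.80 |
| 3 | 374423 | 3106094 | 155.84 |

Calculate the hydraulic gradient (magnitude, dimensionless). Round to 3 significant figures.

0.000578

With h = a·x + b·y + c and 1 as origin, the differences give:
  245·a + 335·b = +0.03
  (-25)·a + 150·b = +0.07
Eliminate b (×150 and ×335, subtract): 45125·a = -18.950 → a = ∂h/∂x = -0.0004199
Back-substitute: b = ∂h/∂y = +0.0003967.
|∇h| = √(-0.0004199² + 0.0003967²) = 0.0005777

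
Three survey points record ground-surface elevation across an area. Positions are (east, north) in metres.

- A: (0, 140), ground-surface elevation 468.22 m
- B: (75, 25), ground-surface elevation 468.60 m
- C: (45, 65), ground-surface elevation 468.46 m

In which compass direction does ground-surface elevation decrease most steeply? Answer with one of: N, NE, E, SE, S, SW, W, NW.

NW

Differences from A: to B (Δx, Δy, Δh) = (75, -115, +0.38); to C = (45, -75, +0.24).
Solve a·Δx + b·Δy = Δz: det = 75·(-75) − 45·(-115) = -450.
∂z/∂x = [(+0.38)·(-75) − (+0.24)·(-115)] / -450 = +0.002000
∂z/∂y = [75·(+0.24) − 45·(+0.38)] / -450 = -0.002000
Steepest decrease is along −∇f = (-0.002000 E, +0.002000 N) → northwest.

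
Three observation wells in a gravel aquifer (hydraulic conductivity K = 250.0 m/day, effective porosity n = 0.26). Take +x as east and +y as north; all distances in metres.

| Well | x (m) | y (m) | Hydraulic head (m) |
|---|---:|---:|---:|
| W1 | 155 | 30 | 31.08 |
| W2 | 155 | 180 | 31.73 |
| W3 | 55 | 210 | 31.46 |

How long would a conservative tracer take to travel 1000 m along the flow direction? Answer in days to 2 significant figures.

180 days

Differences from W1: to W2 (Δx, Δy, Δh) = (0, 150, +0.65); to W3 = (-100, 180, +0.38).
Solve a·Δx + b·Δy = Δh: det = 0·180 − (-100)·150 = 15000.
∂h/∂x = [(+0.65)·180 − (+0.38)·150] / 15000 = +0.004000
∂h/∂y = [0·(+0.38) − (-100)·(+0.65)] / 15000 = +0.004333
|∇h| = √(0.004000² + 0.004333²) = 0.005897
Seepage velocity v = K·i/n = 250.0 × 0.005897 / 0.26 = 5.67 m/day.
t = 1000 / 5.67 = 176.4 days.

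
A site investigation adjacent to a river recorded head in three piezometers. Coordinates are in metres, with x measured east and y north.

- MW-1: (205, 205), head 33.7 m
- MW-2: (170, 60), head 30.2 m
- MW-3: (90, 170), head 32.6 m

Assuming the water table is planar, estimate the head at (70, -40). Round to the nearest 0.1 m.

Taking MW-1 as reference: MW-2−MW-1 = (-35, -145, -3.5); MW-3−MW-1 = (-115, -35, -1.1).
Determinant of the coordinate differences = (-35)·(-35) − (-115)·(-145) = -15450.
∂h/∂x = [(-3.5)·(-35) − (-1.1)·(-145)] / -15450 = +0.002395
∂h/∂y = [(-35)·(-1.1) − (-115)·(-3.5)] / -15450 = +0.02356
h(70, -40) = 33.7 + (+0.002395)·(-135) + (+0.02356)·(-245) = 33.7 -0.323 -5.772 = 27.605 m.

27.6 m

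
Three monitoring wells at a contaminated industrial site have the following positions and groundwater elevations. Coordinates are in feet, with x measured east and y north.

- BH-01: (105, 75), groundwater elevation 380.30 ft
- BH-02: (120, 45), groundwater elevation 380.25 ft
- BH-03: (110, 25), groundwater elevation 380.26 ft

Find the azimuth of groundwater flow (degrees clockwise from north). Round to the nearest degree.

With h = a·x + b·y + c and BH-01 as origin, the differences give:
  15·a + (-30)·b = -0.05
  5·a + (-50)·b = -0.04
Eliminate b (×(-50) and ×(-30), subtract): -600·a = 1.300 → a = ∂h/∂x = -0.002167
Back-substitute: b = ∂h/∂y = +0.0005833.
Flow direction (−∇h) has components (+0.002167 E, -0.0005833 N).
Azimuth = atan2(E, N) = atan2(+0.002167, -0.0005833) = 105.1° ≈ 105°.

105°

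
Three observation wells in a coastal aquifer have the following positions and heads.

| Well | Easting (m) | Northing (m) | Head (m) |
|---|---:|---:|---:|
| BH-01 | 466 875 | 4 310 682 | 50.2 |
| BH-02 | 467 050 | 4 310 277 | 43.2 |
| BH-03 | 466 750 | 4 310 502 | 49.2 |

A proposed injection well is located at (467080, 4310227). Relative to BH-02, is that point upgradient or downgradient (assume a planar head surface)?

Differences from BH-01: to BH-02 (Δx, Δy, Δh) = (175, -405, -7.0); to BH-03 = (-125, -180, -1.0).
Determinant of the coordinate differences = 175·(-180) − (-125)·(-405) = -82125.
∂h/∂x = [(-7.0)·(-180) − (-1.0)·(-405)] / -82125 = -0.01041
∂h/∂y = [175·(-1.0) − (-125)·(-7.0)] / -82125 = +0.01279
Head at (467080, 4310227) = 50.2 + (-0.01041)·(205) + (+0.01279)·(-455) = 42.25 m.
That is lower than the 43.2 m at BH-02, so the point is downgradient.

downgradient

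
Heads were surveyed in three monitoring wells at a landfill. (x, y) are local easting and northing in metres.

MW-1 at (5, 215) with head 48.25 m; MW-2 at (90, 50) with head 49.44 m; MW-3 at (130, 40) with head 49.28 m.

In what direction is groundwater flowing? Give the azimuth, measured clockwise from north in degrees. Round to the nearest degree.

With h = a·x + b·y + c and MW-1 as origin, the differences give:
  85·a + (-165)·b = +1.19
  125·a + (-175)·b = +1.03
Eliminate b (×(-175) and ×(-165), subtract): 5750·a = -38.300 → a = ∂h/∂x = -0.006661
Back-substitute: b = ∂h/∂y = -0.01064.
Flow direction (−∇h) has components (+0.006661 E, +0.01064 N).
Azimuth = atan2(E, N) = atan2(+0.006661, +0.01064) = 32.0° ≈ 032°.

032°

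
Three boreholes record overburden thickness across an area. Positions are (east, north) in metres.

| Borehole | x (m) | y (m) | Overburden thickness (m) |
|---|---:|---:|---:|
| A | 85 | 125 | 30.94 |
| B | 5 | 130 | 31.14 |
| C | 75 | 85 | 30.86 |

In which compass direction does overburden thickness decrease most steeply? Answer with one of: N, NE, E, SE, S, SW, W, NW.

SE

With d = a·x + b·y + c and A as origin, the differences give:
  (-80)·a + 5·b = +0.20
  (-10)·a + (-40)·b = -0.08
Eliminate b (×(-40) and ×5, subtract): 3250·a = -7.600 → a = ∂d/∂x = -0.002338
Back-substitute: b = ∂d/∂y = +0.002585.
Steepest decrease is along −∇f = (+0.002338 E, -0.002585 N) → southeast.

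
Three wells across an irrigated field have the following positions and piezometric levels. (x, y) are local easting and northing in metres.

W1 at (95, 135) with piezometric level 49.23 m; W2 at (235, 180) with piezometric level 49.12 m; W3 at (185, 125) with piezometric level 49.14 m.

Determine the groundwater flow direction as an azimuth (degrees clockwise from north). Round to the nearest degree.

118°

Three-point gradient (reference W1): Δ to W2 = (140, 45, -0.11), Δ to W3 = (90, -10, -0.09).
∂h/∂x = -0.0009450, ∂h/∂y = +0.0004954 (det = -5450).
Flow direction (−∇h) has components (+0.0009450 E, -0.0004954 N).
Azimuth = atan2(E, N) = atan2(+0.0009450, -0.0004954) = 117.7° ≈ 118°.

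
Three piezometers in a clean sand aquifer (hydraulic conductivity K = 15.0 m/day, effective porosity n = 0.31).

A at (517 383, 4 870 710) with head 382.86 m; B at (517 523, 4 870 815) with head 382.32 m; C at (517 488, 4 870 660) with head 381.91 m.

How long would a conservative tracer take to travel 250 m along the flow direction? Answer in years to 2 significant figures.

With h = a·x + b·y + c and A as origin, the differences give:
  140·a + 105·b = -0.54
  105·a + (-50)·b = -0.95
Eliminate b (×(-50) and ×105, subtract): -18025·a = 126.750 → a = ∂h/∂x = -0.007032
Back-substitute: b = ∂h/∂y = +0.004233.
|∇h| = √(-0.007032² + 0.004233²) = 0.008208
Seepage velocity v = K·i/n = 15.0 × 0.008208 / 0.31 = 0.3972 m/day.
t = 250 / 0.3972 = 629.4 days = 1.72 years.

1.7 years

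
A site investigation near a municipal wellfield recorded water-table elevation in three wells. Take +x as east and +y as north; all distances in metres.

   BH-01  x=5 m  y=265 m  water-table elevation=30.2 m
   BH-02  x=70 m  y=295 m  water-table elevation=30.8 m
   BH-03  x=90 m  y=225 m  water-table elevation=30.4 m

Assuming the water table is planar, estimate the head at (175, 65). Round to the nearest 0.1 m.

Taking BH-01 as reference: BH-02−BH-01 = (65, 30, +0.6); BH-03−BH-01 = (85, -40, +0.2).
Solve a·Δx + b·Δy = Δh: det = 65·(-40) − 85·30 = -5150.
∂h/∂x = [(+0.6)·(-40) − (+0.2)·30] / -5150 = +0.005825
∂h/∂y = [65·(+0.2) − 85·(+0.6)] / -5150 = +0.007379
h(175, 65) = 30.2 + (+0.005825)·(170) + (+0.007379)·(-200) = 30.2 +0.990 -1.476 = 29.715 m.

29.7 m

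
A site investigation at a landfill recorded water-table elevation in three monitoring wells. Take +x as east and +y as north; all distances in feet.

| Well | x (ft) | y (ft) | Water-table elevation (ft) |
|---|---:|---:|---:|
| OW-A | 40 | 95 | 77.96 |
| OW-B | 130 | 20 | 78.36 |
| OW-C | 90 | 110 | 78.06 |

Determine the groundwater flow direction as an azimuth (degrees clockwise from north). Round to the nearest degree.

309°

With h = a·x + b·y + c and OW-A as origin, the differences give:
  90·a + (-75)·b = +0.40
  50·a + 15·b = +0.10
Eliminate b (×15 and ×(-75), subtract): 5100·a = 13.500 → a = ∂h/∂x = +0.002647
Back-substitute: b = ∂h/∂y = -0.002157.
Flow direction (−∇h) has components (-0.002647 E, +0.002157 N).
Azimuth = atan2(E, N) = atan2(-0.002647, +0.002157) = 309.2° ≈ 309°.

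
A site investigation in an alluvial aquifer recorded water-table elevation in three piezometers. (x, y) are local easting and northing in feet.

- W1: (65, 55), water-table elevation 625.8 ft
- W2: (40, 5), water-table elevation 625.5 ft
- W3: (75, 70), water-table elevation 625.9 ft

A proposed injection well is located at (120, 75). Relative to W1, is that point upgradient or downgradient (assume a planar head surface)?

upgradient

With h = a·x + b·y + c and W1 as origin, the differences give:
  (-25)·a + (-50)·b = -0.3
  10·a + 15·b = +0.1
Eliminate b (×15 and ×(-50), subtract): 125·a = 0.50 → a = ∂h/∂x = +0.004000
Back-substitute: b = ∂h/∂y = +0.004000.
Head at (120, 75) = 625.8 + (+0.004000)·(55) + (+0.004000)·(20) = 626.10 ft.
That is higher than the 625.8 ft at W1, so the point is upgradient.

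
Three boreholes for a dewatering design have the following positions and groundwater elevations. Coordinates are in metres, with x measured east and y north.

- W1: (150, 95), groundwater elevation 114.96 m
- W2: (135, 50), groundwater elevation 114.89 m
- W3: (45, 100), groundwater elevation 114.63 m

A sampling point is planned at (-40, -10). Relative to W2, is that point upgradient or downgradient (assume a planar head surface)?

downgradient

Taking W1 as reference: W2−W1 = (-15, -45, -0.07); W3−W1 = (-105, 5, -0.33).
Solve a·Δx + b·Δy = Δh: det = (-15)·5 − (-105)·(-45) = -4800.
∂h/∂x = [(-0.07)·5 − (-0.33)·(-45)] / -4800 = +0.003167
∂h/∂y = [(-15)·(-0.33) − (-105)·(-0.07)] / -4800 = +0.0005000
Head at (-40, -10) = 114.96 + (+0.003167)·(-190) + (+0.0005000)·(-105) = 114.31 m.
That is lower than the 114.89 m at W2, so the point is downgradient.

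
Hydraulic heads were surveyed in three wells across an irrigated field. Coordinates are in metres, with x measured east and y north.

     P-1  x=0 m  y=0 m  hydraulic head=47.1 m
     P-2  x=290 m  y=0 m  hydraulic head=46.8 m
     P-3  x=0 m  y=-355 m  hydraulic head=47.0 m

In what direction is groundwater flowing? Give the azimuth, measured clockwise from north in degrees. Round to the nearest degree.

105°

∂h/∂x = (46.8 − 47.1) / (290 − 0) = -0.001034
∂h/∂y = (47.0 − 47.1) / (-355 − 0) = +0.0002817
Flow direction (−∇h) has components (+0.001034 E, -0.0002817 N).
Azimuth = atan2(E, N) = atan2(+0.001034, -0.0002817) = 105.2° ≈ 105°.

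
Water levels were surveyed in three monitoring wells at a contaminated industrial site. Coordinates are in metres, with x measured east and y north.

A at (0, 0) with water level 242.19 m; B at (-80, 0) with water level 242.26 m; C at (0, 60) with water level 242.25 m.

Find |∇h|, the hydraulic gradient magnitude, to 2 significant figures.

∂h/∂x = (242.26 − 242.19) / (-80 − 0) = -0.0008750
∂h/∂y = (242.25 − 242.19) / (60 − 0) = +0.001000
|∇h| = √(-0.0008750² + 0.001000²) = 0.001329

0.0013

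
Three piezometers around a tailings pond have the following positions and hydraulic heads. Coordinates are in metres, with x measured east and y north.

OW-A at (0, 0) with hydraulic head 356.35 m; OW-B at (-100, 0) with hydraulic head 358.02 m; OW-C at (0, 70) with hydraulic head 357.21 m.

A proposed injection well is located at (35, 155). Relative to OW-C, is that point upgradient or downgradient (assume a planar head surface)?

upgradient

∂h/∂x = (358.02 − 356.35) / (-100 − 0) = -0.01670
∂h/∂y = (357.21 − 356.35) / (70 − 0) = +0.01229
Head at (35, 155) = 356.35 + (-0.01670)·(35) + (+0.01229)·(155) = 357.67 m.
That is higher than the 357.21 m at OW-C, so the point is upgradient.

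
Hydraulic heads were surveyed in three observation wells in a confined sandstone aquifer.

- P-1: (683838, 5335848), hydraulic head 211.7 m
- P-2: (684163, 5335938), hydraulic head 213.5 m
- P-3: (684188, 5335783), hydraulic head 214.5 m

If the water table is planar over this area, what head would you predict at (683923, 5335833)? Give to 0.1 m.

212.4 m

Taking P-1 as reference: P-2−P-1 = (325, 90, +1.8); P-3−P-1 = (350, -65, +2.8).
Determinant of the coordinate differences = 325·(-65) − 350·90 = -52625.
∂h/∂x = [(+1.8)·(-65) − (+2.8)·90] / -52625 = +0.007012
∂h/∂y = [325·(+2.8) − 350·(+1.8)] / -52625 = -0.005321
h(683923, 5335833) = 211.7 + (+0.007012)·(85) + (-0.005321)·(-15) = 211.7 +0.596 +0.080 = 212.376 m.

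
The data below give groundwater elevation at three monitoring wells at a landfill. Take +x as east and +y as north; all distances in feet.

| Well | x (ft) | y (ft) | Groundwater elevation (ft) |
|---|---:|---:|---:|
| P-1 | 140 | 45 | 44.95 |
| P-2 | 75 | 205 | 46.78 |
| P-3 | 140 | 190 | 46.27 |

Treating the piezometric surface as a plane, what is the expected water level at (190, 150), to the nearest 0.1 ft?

45.6 ft

Taking P-1 as reference: P-2−P-1 = (-65, 160, +1.83); P-3−P-1 = (0, 145, +1.32).
Determinant of the coordinate differences = (-65)·145 − 0·160 = -9425.
∂h/∂x = [(+1.83)·145 − (+1.32)·160] / -9425 = -0.005745
∂h/∂y = [(-65)·(+1.32) − 0·(+1.83)] / -9425 = +0.009103
h(190, 150) = 44.95 + (-0.005745)·(50) + (+0.009103)·(105) = 44.95 -0.287 +0.956 = 45.619 ft.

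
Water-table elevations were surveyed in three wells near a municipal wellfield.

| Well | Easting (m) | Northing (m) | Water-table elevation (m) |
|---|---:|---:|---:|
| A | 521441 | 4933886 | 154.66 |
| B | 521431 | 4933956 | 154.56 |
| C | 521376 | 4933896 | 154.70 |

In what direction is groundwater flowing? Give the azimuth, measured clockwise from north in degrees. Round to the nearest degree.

029°

Differences from A: to B (Δx, Δy, Δh) = (-10, 70, -0.10); to C = (-65, 10, +0.04).
Solve a·Δx + b·Δy = Δh: det = (-10)·10 − (-65)·70 = 4450.
∂h/∂x = [(-0.10)·10 − (+0.04)·70] / 4450 = -0.0008539
∂h/∂y = [(-10)·(+0.04) − (-65)·(-0.10)] / 4450 = -0.001551
Flow direction (−∇h) has components (+0.0008539 E, +0.001551 N).
Azimuth = atan2(E, N) = atan2(+0.0008539, +0.001551) = 28.8° ≈ 029°.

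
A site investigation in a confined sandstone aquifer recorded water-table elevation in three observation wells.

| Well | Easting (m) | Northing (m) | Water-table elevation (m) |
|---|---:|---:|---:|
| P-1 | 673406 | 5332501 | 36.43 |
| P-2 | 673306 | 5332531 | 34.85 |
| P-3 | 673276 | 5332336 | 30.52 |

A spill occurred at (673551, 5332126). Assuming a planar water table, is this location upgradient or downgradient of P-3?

With h = a·x + b·y + c and P-1 as origin, the differences give:
  (-100)·a + 30·b = -1.58
  (-130)·a + (-165)·b = -5.91
Eliminate b (×(-165) and ×30, subtract): 20400·a = 438.000 → a = ∂h/∂x = +0.02147
Back-substitute: b = ∂h/∂y = +0.01890.
Head at (673551, 5332126) = 36.43 + (+0.02147)·(145) + (+0.01890)·(-375) = 32.46 m.
That is higher than the 30.52 m at P-3, so the point is upgradient.

upgradient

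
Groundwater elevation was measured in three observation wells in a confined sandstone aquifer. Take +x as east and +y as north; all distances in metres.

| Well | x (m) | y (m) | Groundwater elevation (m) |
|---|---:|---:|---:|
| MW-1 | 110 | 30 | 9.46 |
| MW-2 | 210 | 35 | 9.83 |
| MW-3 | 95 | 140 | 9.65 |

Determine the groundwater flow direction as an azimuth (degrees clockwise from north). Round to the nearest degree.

238°

Taking MW-1 as reference: MW-2−MW-1 = (100, 5, +0.37); MW-3−MW-1 = (-15, 110, +0.19).
Solve a·Δx + b·Δy = Δh: det = 100·110 − (-15)·5 = 11075.
∂h/∂x = [(+0.37)·110 − (+0.19)·5] / 11075 = +0.003589
∂h/∂y = [100·(+0.19) − (-15)·(+0.37)] / 11075 = +0.002217
Flow direction (−∇h) has components (-0.003589 E, -0.002217 N).
Azimuth = atan2(E, N) = atan2(-0.003589, -0.002217) = 238.3° ≈ 238°.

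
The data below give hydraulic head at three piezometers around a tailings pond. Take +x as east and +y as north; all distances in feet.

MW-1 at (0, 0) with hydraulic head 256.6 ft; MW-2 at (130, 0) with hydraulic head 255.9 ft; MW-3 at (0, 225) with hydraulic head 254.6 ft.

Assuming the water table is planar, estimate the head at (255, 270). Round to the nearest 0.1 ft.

252.8 ft

∂h/∂x = (255.9 − 256.6) / (130 − 0) = -0.005385
∂h/∂y = (254.6 − 256.6) / (225 − 0) = -0.008889
h(255, 270) = 256.6 + (-0.005385)·(255) + (-0.008889)·(270) = 256.6 -1.373 -2.400 = 252.827 ft.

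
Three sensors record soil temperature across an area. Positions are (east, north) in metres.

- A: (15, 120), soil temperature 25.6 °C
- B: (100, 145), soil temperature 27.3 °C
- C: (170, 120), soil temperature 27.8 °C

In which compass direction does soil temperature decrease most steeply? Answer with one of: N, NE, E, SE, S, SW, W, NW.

SW

Three-point gradient (reference A): Δ to B = (85, 25, +1.7), Δ to C = (155, 0, +2.2).
∂T/∂x = +0.01419, ∂T/∂y = +0.01974 (det = -3875).
Steepest decrease is along −∇f = (-0.01419 E, -0.01974 N) → southwest.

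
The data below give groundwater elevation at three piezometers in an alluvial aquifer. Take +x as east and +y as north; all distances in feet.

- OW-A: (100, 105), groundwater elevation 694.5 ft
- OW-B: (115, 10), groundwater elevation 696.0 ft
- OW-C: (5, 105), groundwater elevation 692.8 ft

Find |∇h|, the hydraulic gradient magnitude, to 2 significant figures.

0.022

With h = a·x + b·y + c and OW-A as origin, the differences give:
  15·a + (-95)·b = +1.5
  (-95)·a + 0·b = -1.7
Eliminate b (×0 and ×(-95), subtract): -9025·a = -161.50 → a = ∂h/∂x = +0.01789
Back-substitute: b = ∂h/∂y = -0.01296.
|∇h| = √(0.01789² + -0.01296²) = 0.02209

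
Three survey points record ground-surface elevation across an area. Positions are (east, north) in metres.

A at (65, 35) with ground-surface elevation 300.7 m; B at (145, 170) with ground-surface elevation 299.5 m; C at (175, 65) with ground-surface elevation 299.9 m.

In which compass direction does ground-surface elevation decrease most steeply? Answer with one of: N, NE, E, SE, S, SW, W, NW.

Differences from A: to B (Δx, Δy, Δh) = (80, 135, -1.2); to C = (110, 30, -0.8).
Solve a·Δx + b·Δy = Δz: det = 80·30 − 110·135 = -12450.
∂z/∂x = [(-1.2)·30 − (-0.8)·135] / -12450 = -0.005783
∂z/∂y = [80·(-0.8) − 110·(-1.2)] / -12450 = -0.005462
Steepest decrease is along −∇f = (+0.005783 E, +0.005462 N) → northeast.

NE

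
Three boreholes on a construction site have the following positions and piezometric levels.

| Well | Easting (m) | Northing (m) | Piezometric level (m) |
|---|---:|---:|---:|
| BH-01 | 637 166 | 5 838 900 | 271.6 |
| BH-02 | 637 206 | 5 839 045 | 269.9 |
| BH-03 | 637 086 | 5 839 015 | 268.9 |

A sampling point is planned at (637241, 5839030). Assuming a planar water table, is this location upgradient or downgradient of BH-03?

upgradient

Differences from BH-01: to BH-02 (Δx, Δy, Δh) = (40, 145, -1.7); to BH-03 = (-80, 115, -2.7).
Solve a·Δx + b·Δy = Δh: det = 40·115 − (-80)·145 = 16200.
∂h/∂x = [(-1.7)·115 − (-2.7)·145] / 16200 = +0.01210
∂h/∂y = [40·(-2.7) − (-80)·(-1.7)] / 16200 = -0.01506
Head at (637241, 5839030) = 271.6 + (+0.01210)·(75) + (-0.01506)·(130) = 270.55 m.
That is higher than the 268.9 m at BH-03, so the point is upgradient.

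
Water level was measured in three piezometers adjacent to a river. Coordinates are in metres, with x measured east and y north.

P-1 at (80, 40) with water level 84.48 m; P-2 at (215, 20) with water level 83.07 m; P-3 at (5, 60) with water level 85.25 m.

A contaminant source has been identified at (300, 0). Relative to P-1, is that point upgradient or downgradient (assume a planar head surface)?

With h = a·x + b·y + c and P-1 as origin, the differences give:
  135·a + (-20)·b = -1.41
  (-75)·a + 20·b = +0.77
Eliminate b (×20 and ×(-20), subtract): 1200·a = -12.800 → a = ∂h/∂x = -0.01067
Back-substitute: b = ∂h/∂y = -0.001500.
Head at (300, 0) = 84.48 + (-0.01067)·(220) + (-0.001500)·(-40) = 82.19 m.
That is lower than the 84.48 m at P-1, so the point is downgradient.

downgradient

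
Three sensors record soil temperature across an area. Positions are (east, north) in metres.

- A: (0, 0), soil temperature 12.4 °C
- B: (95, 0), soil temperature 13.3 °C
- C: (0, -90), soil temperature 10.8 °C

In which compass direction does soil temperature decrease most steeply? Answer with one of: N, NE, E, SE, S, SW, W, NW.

SW

∂T/∂x = (13.3 − 12.4) / (95 − 0) = +0.009474
∂T/∂y = (10.8 − 12.4) / (-90 − 0) = +0.01778
Steepest decrease is along −∇f = (-0.009474 E, -0.01778 N) → southwest.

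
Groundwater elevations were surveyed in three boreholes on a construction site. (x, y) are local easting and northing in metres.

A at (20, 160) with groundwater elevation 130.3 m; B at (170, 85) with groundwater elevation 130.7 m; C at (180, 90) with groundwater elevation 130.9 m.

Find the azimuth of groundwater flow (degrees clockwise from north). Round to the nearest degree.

213°

Differences from A: to B (Δx, Δy, Δh) = (150, -75, +0.4); to C = (160, -70, +0.6).
Solve a·Δx + b·Δy = Δh: det = 150·(-70) − 160·(-75) = 1500.
∂h/∂x = [(+0.4)·(-70) − (+0.6)·(-75)] / 1500 = +0.01133
∂h/∂y = [150·(+0.6) − 160·(+0.4)] / 1500 = +0.01733
Flow direction (−∇h) has components (-0.01133 E, -0.01733 N).
Azimuth = atan2(E, N) = atan2(-0.01133, -0.01733) = 213.2° ≈ 213°.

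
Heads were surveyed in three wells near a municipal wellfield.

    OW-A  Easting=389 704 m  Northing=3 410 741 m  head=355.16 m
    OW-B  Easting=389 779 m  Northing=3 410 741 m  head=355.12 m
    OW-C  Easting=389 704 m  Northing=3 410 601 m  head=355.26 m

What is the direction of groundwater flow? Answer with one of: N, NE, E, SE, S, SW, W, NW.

NE

∂h/∂x = (355.12 − 355.16) / (389779 − 389704) = -0.0005333
∂h/∂y = (355.26 − 355.16) / (3410601 − 3410741) = -0.0007143
Flow = −∇h = (+0.0005333 east, +0.0007143 north), which points northeast.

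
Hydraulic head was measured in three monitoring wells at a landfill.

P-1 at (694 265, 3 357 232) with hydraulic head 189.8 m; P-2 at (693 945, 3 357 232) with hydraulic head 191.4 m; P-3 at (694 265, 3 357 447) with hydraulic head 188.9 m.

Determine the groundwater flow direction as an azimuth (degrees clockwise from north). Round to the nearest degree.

050°

∂h/∂x = (191.4 − 189.8) / (693945 − 694265) = -0.005000
∂h/∂y = (188.9 − 189.8) / (3357447 − 3357232) = -0.004186
Flow direction (−∇h) has components (+0.005000 E, +0.004186 N).
Azimuth = atan2(E, N) = atan2(+0.005000, +0.004186) = 50.1° ≈ 050°.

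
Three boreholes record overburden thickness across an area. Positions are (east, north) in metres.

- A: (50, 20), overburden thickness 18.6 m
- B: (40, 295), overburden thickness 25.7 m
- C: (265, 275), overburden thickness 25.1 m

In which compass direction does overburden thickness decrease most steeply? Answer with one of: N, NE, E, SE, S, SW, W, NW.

S

With d = a·x + b·y + c and A as origin, the differences give:
  (-10)·a + 275·b = +7.1
  215·a + 255·b = +6.5
Eliminate b (×255 and ×275, subtract): -61675·a = 23.00 → a = ∂d/∂x = -0.0003729
Back-substitute: b = ∂d/∂y = +0.02580.
Steepest decrease is along −∇f = (+0.0003729 E, -0.02580 N) → south.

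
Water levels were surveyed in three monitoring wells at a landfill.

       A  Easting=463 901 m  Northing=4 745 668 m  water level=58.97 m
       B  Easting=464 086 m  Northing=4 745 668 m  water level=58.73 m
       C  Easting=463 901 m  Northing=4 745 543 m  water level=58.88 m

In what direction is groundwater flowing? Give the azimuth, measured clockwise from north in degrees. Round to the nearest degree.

119°

∂h/∂x = (58.73 − 58.97) / (464086 − 463901) = -0.001297
∂h/∂y = (58.88 − 58.97) / (4745543 − 4745668) = +0.0007200
Flow direction (−∇h) has components (+0.001297 E, -0.0007200 N).
Azimuth = atan2(E, N) = atan2(+0.001297, -0.0007200) = 119.0° ≈ 119°.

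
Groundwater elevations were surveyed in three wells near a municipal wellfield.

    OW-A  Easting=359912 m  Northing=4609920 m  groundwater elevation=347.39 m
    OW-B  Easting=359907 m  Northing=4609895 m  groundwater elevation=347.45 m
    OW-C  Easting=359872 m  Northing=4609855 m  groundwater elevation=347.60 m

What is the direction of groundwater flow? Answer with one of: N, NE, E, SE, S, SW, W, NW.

NE

Differences from OW-A: to OW-B (Δx, Δy, Δh) = (-5, -25, +0.06); to OW-C = (-40, -65, +0.21).
Solve a·Δx + b·Δy = Δh: det = (-5)·(-65) − (-40)·(-25) = -675.
∂h/∂x = [(+0.06)·(-65) − (+0.21)·(-25)] / -675 = -0.002000
∂h/∂y = [(-5)·(+0.21) − (-40)·(+0.06)] / -675 = -0.002000
Flow = −∇h = (+0.002000 east, +0.002000 north), which points northeast.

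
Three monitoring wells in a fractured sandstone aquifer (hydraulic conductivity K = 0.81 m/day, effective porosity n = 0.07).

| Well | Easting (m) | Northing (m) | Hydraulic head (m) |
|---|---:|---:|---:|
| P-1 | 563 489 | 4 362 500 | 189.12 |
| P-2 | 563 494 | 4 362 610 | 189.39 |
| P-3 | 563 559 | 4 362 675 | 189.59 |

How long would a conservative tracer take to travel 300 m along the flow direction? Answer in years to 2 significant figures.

Taking P-1 as reference: P-2−P-1 = (5, 110, +0.27); P-3−P-1 = (70, 175, +0.47).
Determinant of the coordinate differences = 5·175 − 70·110 = -6825.
∂h/∂x = [(+0.27)·175 − (+0.47)·110] / -6825 = +0.0006520
∂h/∂y = [5·(+0.47) − 70·(+0.27)] / -6825 = +0.002425
|∇h| = √(0.0006520² + 0.002425²) = 0.002511
Seepage velocity v = K·i/n = 0.81 × 0.002511 / 0.07 = 0.02906 m/day.
t = 300 / 0.02906 = 1.032e+04 days = 28.3 years.

28 years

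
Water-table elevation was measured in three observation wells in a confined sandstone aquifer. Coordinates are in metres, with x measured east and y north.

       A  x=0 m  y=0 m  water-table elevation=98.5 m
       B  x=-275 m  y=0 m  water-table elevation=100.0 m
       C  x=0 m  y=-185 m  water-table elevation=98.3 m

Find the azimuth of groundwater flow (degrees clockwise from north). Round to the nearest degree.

∂h/∂x = (100.0 − 98.5) / (-275 − 0) = -0.005455
∂h/∂y = (98.3 − 98.5) / (-185 − 0) = +0.001081
Flow direction (−∇h) has components (+0.005455 E, -0.001081 N).
Azimuth = atan2(E, N) = atan2(+0.005455, -0.001081) = 101.2° ≈ 101°.

101°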